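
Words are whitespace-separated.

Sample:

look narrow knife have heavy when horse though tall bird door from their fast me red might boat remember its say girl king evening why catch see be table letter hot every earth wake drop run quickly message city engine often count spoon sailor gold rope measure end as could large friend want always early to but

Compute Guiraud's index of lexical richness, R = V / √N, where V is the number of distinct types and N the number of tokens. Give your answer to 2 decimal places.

N = 57, V = 57.
√N = 7.549834
R = 57 / 7.549834 = 7.55

7.55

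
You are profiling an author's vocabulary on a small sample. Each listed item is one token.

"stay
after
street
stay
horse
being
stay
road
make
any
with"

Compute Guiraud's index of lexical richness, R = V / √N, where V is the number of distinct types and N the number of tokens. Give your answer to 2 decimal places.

N = 11, V = 9.
√N = 3.316625
R = 9 / 3.316625 = 2.71

2.71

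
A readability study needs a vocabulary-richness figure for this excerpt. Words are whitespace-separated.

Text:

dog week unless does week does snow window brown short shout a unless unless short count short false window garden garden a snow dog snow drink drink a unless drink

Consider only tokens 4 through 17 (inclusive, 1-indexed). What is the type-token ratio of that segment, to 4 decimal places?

0.7143

Segment tokens 4–17: does, week, does, snow, window, brown, short, shout, a, unless, unless, short, count, short
Segment N = 14, segment V = 10.
TTR = 10 / 14 = 0.7143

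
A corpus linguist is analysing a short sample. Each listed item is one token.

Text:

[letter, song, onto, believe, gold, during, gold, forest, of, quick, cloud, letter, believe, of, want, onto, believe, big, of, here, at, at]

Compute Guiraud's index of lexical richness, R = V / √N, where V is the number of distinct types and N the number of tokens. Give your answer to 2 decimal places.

2.98

N = 22, V = 14.
√N = 4.690416
R = 14 / 4.690416 = 2.98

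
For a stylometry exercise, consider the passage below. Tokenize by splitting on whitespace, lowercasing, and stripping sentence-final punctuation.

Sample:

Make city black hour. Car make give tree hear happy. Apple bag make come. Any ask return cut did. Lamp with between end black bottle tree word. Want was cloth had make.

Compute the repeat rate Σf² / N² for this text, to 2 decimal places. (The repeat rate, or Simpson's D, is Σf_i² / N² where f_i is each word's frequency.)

Frequencies: make:4, black:2, tree:2, city:1, hour:1, car:1, give:1, hear:1, happy:1, apple:1, bag:1, come:1, any:1, ask:1, return:1, cut:1, did:1, lamp:1, with:1, between:1, … (7 more, each freq 1)
Σf² = 48; N² = 1024
Repeat rate = 48 / 1024 = 0.05

0.05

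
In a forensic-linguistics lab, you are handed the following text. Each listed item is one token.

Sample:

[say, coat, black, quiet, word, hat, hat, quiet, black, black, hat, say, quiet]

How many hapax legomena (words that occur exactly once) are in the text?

2

Frequencies: black:3, quiet:3, hat:3, say:2, coat:1, word:1
Hapax (freq=1): coat, word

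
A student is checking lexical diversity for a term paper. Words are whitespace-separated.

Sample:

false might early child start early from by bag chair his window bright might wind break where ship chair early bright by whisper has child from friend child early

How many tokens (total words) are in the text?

29

Tokens: false, might, early, child, start, early, from, by, bag, chair, his, window, bright, might, wind, break, where, ship, chair, early, bright, by, whisper, has, child, from, friend, child, early
N = 29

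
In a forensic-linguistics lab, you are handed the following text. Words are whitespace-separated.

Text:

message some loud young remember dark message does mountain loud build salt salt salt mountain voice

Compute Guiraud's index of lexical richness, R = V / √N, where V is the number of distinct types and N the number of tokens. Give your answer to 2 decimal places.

N = 16, V = 11.
√N = 4.000000
R = 11 / 4.000000 = 2.75

2.75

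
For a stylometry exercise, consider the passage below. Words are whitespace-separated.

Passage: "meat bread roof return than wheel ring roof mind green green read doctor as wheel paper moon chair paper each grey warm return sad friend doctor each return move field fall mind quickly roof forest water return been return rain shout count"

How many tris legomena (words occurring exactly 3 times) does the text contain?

1

Frequencies: return:5, roof:3, wheel:2, mind:2, green:2, doctor:2, paper:2, each:2, meat:1, bread:1, than:1, ring:1, read:1, as:1, moon:1, chair:1, grey:1, warm:1, sad:1, friend:1, … (10 more, each freq 1)
Words with frequency 3: roof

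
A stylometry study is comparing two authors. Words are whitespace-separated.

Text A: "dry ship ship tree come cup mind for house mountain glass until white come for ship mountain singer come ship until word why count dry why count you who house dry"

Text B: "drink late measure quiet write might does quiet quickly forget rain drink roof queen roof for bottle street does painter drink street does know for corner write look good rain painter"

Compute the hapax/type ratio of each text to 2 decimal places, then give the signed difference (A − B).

A: hapax=9, V=18, ratio=0.50
B: hapax=11, V=20, ratio=0.55
Difference = 0.50 − 0.55 = -0.05

-0.05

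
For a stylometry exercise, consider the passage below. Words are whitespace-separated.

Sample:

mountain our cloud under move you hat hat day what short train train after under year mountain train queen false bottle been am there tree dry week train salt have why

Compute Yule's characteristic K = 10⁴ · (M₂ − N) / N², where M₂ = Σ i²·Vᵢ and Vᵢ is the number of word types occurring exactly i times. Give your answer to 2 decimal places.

Frequencies: train:4, mountain:2, under:2, hat:2, our:1, cloud:1, move:1, you:1, day:1, what:1, short:1, after:1, year:1, queen:1, false:1, bottle:1, been:1, am:1, there:1, tree:1, … (5 more, each freq 1)
N = 31. Frequency spectrum: V_1=21, V_2=3, V_4=1
M₂ = 1²·21 + 2²·3 + 4²·1 = 49
K = 10000 × (49 − 31) / 31² = 187.30

187.30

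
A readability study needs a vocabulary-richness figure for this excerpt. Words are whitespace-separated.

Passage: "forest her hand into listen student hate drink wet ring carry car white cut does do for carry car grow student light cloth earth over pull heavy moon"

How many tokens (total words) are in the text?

Tokens: forest, her, hand, into, listen, student, hate, drink, wet, ring, carry, car, white, cut, does, do, for, carry, car, grow, student, light, cloth, earth, over, pull, heavy, moon
N = 28

28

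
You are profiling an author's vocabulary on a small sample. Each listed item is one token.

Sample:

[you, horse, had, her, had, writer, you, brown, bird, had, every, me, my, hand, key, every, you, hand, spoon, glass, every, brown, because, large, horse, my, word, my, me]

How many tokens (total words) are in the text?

Tokens: you, horse, had, her, had, writer, you, brown, bird, had, every, me, my, hand, key, every, you, hand, spoon, glass, every, brown, because, large, horse, my, word, my, me
N = 29

29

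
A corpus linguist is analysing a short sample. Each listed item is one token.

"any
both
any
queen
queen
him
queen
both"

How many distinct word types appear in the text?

4

Distinct types: {any, both, him, queen}
V = 4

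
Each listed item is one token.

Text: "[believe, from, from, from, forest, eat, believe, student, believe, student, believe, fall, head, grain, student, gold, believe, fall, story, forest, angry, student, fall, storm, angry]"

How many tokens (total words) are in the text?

Tokens: believe, from, from, from, forest, eat, believe, student, believe, student, believe, fall, head, grain, student, gold, believe, fall, story, forest, angry, student, fall, storm, angry
N = 25

25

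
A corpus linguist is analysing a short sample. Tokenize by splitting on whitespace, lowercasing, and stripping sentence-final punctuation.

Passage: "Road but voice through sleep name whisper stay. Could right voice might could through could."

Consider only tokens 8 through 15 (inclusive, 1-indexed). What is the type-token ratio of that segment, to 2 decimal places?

Segment tokens 8–15: stay, could, right, voice, might, could, through, could
Segment N = 8, segment V = 6.
TTR = 6 / 8 = 0.75

0.75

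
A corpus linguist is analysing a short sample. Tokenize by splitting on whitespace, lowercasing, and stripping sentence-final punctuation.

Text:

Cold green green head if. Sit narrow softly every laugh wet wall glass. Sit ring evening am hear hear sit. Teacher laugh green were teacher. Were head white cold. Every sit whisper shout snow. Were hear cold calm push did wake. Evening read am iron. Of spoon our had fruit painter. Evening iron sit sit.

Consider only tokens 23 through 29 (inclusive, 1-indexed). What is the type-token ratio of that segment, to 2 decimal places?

Segment tokens 23–29: green, were, teacher, were, head, white, cold
Segment N = 7, segment V = 6.
TTR = 6 / 7 = 0.86

0.86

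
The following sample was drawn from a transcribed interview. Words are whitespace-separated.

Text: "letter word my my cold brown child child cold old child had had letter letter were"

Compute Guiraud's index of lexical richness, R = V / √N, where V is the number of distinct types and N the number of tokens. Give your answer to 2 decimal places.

N = 16, V = 9.
√N = 4.000000
R = 9 / 4.000000 = 2.25

2.25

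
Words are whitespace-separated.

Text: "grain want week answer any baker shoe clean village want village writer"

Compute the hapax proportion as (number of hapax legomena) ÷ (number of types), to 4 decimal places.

0.8000

Frequencies: want:2, village:2, grain:1, week:1, answer:1, any:1, baker:1, shoe:1, clean:1, writer:1
Hapax count = 8; type count = 10.
Ratio = 8 / 10 = 0.8000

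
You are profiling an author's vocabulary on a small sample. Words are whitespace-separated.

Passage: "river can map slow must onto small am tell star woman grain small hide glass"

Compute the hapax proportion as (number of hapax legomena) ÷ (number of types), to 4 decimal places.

Frequencies: small:2, river:1, can:1, map:1, slow:1, must:1, onto:1, am:1, tell:1, star:1, woman:1, grain:1, hide:1, glass:1
Hapax count = 13; type count = 14.
Ratio = 13 / 14 = 0.9286

0.9286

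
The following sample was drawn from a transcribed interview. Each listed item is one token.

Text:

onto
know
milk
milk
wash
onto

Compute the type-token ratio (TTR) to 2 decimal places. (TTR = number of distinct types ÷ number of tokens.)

0.67

N = 6 tokens, V = 4 types.
TTR = V / N = 4 / 6 = 0.67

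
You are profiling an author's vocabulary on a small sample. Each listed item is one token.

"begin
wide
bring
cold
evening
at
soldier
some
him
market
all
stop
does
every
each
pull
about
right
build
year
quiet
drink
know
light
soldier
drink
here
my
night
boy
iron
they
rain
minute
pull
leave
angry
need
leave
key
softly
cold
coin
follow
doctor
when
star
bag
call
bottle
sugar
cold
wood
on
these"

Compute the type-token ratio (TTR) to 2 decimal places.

N = 55 tokens, V = 49 types.
TTR = V / N = 49 / 55 = 0.89

0.89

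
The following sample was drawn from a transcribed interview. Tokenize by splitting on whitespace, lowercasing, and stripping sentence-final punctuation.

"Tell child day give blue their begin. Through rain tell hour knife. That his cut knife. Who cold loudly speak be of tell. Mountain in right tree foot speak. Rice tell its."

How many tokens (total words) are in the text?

32

Tokens: tell, child, day, give, blue, their, begin, through, rain, tell, hour, knife, that, his, cut, knife, who, cold, loudly, speak, be, of, tell, mountain, in, right, tree, foot, speak, rice, tell, its
N = 32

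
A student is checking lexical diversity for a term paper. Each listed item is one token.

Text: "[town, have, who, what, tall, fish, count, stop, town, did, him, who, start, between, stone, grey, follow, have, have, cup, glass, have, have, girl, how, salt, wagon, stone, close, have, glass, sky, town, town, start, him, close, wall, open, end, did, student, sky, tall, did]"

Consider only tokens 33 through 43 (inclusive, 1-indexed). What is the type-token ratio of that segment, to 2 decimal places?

0.91

Segment tokens 33–43: town, town, start, him, close, wall, open, end, did, student, sky
Segment N = 11, segment V = 10.
TTR = 10 / 11 = 0.91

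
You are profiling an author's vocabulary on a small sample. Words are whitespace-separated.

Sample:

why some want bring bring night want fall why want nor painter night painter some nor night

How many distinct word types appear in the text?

Distinct types: {bring, fall, night, nor, painter, some, want, why}
V = 8

8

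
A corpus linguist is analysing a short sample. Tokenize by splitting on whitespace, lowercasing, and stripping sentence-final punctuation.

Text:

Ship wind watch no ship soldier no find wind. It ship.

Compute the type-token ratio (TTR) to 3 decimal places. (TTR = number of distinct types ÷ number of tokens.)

N = 11 tokens, V = 7 types.
TTR = V / N = 7 / 11 = 0.636

0.636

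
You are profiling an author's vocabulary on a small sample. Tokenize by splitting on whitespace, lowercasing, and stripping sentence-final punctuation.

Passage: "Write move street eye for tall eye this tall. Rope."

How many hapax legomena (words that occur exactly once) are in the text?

Frequencies: eye:2, tall:2, write:1, move:1, street:1, for:1, this:1, rope:1
Hapax (freq=1): for, move, rope, street, this, write

6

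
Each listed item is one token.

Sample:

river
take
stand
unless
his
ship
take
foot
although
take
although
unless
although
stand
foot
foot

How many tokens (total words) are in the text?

Tokens: river, take, stand, unless, his, ship, take, foot, although, take, although, unless, although, stand, foot, foot
N = 16

16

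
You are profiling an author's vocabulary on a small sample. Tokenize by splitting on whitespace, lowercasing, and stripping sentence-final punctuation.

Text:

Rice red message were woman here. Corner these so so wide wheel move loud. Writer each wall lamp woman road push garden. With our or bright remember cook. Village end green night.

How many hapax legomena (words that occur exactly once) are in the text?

28

Frequencies: woman:2, so:2, rice:1, red:1, message:1, were:1, here:1, corner:1, these:1, wide:1, wheel:1, move:1, loud:1, writer:1, each:1, wall:1, lamp:1, road:1, push:1, garden:1, … (10 more, each freq 1)
Hapax (freq=1): bright, cook, corner, each, end, garden, green, here, lamp, loud, message, move, night, or, our, push, red, remember, rice, road, these, village, wall, were, wheel, wide, with, writer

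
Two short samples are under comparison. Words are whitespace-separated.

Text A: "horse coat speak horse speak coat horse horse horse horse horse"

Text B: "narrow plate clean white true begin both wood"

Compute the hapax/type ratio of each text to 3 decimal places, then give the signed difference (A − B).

-1.000

A: hapax=0, V=3, ratio=0.000
B: hapax=8, V=8, ratio=1.000
Difference = 0.000 − 1.000 = -1.000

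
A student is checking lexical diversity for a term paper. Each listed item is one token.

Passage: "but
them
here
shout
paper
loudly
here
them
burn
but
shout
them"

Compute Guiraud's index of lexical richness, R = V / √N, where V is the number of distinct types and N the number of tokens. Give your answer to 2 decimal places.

N = 12, V = 7.
√N = 3.464102
R = 7 / 3.464102 = 2.02

2.02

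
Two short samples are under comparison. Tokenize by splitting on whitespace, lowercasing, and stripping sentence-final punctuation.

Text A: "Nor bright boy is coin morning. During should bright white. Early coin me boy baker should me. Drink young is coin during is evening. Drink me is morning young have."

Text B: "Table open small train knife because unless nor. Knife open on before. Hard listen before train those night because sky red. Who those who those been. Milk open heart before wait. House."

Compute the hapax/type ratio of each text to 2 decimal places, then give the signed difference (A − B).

-0.30

A: hapax=6, V=16, ratio=0.38
B: hapax=15, V=22, ratio=0.68
Difference = 0.38 − 0.68 = -0.30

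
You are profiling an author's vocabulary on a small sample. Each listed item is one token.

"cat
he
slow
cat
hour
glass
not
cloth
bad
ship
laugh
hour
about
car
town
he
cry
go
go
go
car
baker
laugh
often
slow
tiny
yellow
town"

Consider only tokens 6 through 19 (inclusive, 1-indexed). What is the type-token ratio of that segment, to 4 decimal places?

0.9286

Segment tokens 6–19: glass, not, cloth, bad, ship, laugh, hour, about, car, town, he, cry, go, go
Segment N = 14, segment V = 13.
TTR = 13 / 14 = 0.9286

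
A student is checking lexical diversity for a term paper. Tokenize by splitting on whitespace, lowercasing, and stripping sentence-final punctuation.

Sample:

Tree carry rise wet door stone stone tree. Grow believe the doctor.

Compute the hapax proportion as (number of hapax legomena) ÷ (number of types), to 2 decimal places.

Frequencies: tree:2, stone:2, carry:1, rise:1, wet:1, door:1, grow:1, believe:1, the:1, doctor:1
Hapax count = 8; type count = 10.
Ratio = 8 / 10 = 0.80

0.80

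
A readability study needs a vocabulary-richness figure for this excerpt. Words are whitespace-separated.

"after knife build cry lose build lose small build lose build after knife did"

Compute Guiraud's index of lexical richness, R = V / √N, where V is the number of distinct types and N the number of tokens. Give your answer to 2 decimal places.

N = 14, V = 7.
√N = 3.741657
R = 7 / 3.741657 = 1.87

1.87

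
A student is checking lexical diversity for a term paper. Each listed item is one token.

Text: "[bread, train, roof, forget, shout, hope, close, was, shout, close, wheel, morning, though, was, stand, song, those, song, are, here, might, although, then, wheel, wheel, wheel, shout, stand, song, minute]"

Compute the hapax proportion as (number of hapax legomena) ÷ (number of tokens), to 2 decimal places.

0.47

Frequencies: wheel:4, shout:3, song:3, close:2, was:2, stand:2, bread:1, train:1, roof:1, forget:1, hope:1, morning:1, though:1, those:1, are:1, here:1, might:1, although:1, then:1, minute:1
Hapax count = 14; token count = 30.
Ratio = 14 / 30 = 0.47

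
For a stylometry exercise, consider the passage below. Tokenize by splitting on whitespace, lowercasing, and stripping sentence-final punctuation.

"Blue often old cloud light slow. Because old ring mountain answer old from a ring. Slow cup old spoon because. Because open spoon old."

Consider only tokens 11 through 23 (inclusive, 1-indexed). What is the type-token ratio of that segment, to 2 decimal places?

Segment tokens 11–23: answer, old, from, a, ring, slow, cup, old, spoon, because, because, open, spoon
Segment N = 13, segment V = 10.
TTR = 10 / 13 = 0.77

0.77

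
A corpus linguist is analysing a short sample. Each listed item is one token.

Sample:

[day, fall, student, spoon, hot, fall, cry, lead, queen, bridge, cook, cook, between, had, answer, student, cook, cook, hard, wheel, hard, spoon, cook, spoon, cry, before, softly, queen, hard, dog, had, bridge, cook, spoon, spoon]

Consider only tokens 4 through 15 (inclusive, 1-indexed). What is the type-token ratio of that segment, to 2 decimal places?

Segment tokens 4–15: spoon, hot, fall, cry, lead, queen, bridge, cook, cook, between, had, answer
Segment N = 12, segment V = 11.
TTR = 11 / 12 = 0.92

0.92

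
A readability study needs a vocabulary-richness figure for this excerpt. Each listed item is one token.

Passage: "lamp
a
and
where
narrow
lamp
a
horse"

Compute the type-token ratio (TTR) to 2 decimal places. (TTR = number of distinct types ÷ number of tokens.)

N = 8 tokens, V = 6 types.
TTR = V / N = 6 / 8 = 0.75

0.75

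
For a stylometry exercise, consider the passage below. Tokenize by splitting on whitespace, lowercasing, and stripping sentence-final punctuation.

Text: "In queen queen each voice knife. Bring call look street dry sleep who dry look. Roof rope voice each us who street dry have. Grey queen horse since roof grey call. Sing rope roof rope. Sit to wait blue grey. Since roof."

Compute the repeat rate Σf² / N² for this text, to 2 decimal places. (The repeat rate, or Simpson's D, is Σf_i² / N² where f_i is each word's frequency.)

0.05

Frequencies: roof:4, queen:3, dry:3, rope:3, grey:3, each:2, voice:2, call:2, look:2, street:2, who:2, since:2, in:1, knife:1, bring:1, sleep:1, us:1, have:1, horse:1, sing:1, … (4 more, each freq 1)
Σf² = 92; N² = 1764
Repeat rate = 92 / 1764 = 0.05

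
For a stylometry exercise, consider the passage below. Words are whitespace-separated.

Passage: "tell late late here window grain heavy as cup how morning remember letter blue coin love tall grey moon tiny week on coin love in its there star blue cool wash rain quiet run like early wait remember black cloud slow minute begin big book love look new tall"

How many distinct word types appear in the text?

42

Distinct types: {as, begin, big, black, blue, book, cloud, coin, cool, cup, early, grain, grey, heavy, here, how, in, its, late, letter, like, look, love, minute, moon, morning, new, on, quiet, rain, remember, run, slow, star, tall, tell, there, tiny, wait, wash, week, window}
V = 42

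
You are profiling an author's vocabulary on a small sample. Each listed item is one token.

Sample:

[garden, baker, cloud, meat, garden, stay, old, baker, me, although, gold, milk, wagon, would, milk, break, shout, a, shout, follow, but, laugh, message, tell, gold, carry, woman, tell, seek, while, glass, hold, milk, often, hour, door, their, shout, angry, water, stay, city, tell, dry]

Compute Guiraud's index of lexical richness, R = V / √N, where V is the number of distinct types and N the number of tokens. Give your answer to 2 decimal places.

N = 44, V = 34.
√N = 6.633250
R = 34 / 6.633250 = 5.13

5.13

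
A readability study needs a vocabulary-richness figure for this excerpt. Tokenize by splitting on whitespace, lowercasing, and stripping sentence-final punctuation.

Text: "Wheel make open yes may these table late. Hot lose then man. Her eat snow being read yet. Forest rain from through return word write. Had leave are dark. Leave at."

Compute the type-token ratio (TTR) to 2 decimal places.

0.97

N = 31 tokens, V = 30 types.
TTR = V / N = 30 / 31 = 0.97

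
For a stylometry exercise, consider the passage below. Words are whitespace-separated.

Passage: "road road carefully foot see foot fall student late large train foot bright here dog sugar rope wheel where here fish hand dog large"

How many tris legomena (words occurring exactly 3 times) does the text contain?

Frequencies: foot:3, road:2, large:2, here:2, dog:2, carefully:1, see:1, fall:1, student:1, late:1, train:1, bright:1, sugar:1, rope:1, wheel:1, where:1, fish:1, hand:1
Words with frequency 3: foot

1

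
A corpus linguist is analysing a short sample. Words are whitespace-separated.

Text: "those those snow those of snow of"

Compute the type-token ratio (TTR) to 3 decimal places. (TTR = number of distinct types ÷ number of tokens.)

0.429

N = 7 tokens, V = 3 types.
TTR = V / N = 3 / 7 = 0.429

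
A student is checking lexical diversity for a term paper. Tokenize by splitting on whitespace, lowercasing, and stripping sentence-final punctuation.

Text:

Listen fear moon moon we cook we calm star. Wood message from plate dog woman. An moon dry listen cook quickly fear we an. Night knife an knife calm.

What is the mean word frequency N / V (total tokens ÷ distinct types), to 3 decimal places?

N = 29 tokens, V = 18 types.
Mean frequency = N / V = 29 / 18 = 1.611

1.611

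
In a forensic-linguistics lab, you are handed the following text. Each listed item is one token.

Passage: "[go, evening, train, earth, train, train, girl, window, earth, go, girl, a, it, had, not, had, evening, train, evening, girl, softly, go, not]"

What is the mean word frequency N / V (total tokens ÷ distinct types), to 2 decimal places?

2.09

N = 23 tokens, V = 11 types.
Mean frequency = N / V = 23 / 11 = 2.09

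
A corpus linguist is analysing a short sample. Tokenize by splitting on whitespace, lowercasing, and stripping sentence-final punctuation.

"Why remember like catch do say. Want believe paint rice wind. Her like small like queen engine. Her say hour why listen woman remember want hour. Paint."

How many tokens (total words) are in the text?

Tokens: why, remember, like, catch, do, say, want, believe, paint, rice, wind, her, like, small, like, queen, engine, her, say, hour, why, listen, woman, remember, want, hour, paint
N = 27

27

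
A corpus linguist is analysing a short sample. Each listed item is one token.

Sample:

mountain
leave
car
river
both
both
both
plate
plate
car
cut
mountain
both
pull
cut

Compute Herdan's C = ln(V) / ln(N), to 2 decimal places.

0.77

N = 15, V = 8.
ln(V) = 2.079442, ln(N) = 2.708050
C = 2.079442 / 2.708050 = 0.77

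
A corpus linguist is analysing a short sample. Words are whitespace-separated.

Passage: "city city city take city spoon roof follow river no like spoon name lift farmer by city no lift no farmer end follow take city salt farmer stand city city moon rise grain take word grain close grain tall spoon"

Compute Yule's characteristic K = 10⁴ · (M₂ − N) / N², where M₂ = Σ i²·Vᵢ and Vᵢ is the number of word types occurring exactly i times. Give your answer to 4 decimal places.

Frequencies: city:8, take:3, spoon:3, no:3, farmer:3, grain:3, follow:2, lift:2, roof:1, river:1, like:1, name:1, by:1, end:1, salt:1, stand:1, moon:1, rise:1, word:1, close:1, … (1 more, each freq 1)
N = 40. Frequency spectrum: V_1=13, V_2=2, V_3=5, V_8=1
M₂ = 1²·13 + 2²·2 + 3²·5 + 8²·1 = 130
K = 10000 × (130 − 40) / 40² = 562.5000

562.5000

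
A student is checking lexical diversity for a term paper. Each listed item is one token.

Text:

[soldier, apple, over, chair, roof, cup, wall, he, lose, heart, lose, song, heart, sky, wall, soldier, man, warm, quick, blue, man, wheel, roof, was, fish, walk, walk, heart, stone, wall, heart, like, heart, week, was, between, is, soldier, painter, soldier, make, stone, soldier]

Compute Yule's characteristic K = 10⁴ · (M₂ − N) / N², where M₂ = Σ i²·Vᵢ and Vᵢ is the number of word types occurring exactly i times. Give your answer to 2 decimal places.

Frequencies: soldier:5, heart:5, wall:3, roof:2, lose:2, man:2, was:2, walk:2, stone:2, apple:1, over:1, chair:1, cup:1, he:1, song:1, sky:1, warm:1, quick:1, blue:1, wheel:1, … (7 more, each freq 1)
N = 43. Frequency spectrum: V_1=18, V_2=6, V_3=1, V_5=2
M₂ = 1²·18 + 2²·6 + 3²·1 + 5²·2 = 101
K = 10000 × (101 − 43) / 43² = 313.68

313.68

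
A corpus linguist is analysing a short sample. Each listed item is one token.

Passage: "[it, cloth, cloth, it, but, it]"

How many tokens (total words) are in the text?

6

Tokens: it, cloth, cloth, it, but, it
N = 6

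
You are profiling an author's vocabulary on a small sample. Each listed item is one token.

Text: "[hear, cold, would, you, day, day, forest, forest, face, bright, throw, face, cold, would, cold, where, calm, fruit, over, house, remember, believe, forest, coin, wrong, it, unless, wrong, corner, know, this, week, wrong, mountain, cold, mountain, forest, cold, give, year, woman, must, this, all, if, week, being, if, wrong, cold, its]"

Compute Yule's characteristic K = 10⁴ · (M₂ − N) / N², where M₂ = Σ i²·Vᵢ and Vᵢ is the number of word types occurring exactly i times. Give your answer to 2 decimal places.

Frequencies: cold:6, forest:4, wrong:4, would:2, day:2, face:2, this:2, week:2, mountain:2, if:2, hear:1, you:1, bright:1, throw:1, where:1, calm:1, fruit:1, over:1, house:1, remember:1, … (13 more, each freq 1)
N = 51. Frequency spectrum: V_1=23, V_2=7, V_4=2, V_6=1
M₂ = 1²·23 + 2²·7 + 4²·2 + 6²·1 = 119
K = 10000 × (119 − 51) / 51² = 261.44

261.44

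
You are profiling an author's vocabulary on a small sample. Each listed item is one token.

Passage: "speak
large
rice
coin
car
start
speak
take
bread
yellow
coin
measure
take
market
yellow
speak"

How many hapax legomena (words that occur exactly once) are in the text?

7

Frequencies: speak:3, coin:2, take:2, yellow:2, large:1, rice:1, car:1, start:1, bread:1, measure:1, market:1
Hapax (freq=1): bread, car, large, market, measure, rice, start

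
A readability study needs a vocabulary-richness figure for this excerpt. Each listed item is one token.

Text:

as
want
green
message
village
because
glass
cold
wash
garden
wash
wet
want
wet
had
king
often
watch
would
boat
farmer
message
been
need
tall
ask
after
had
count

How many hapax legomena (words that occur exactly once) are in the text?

19

Frequencies: want:2, message:2, wash:2, wet:2, had:2, as:1, green:1, village:1, because:1, glass:1, cold:1, garden:1, king:1, often:1, watch:1, would:1, boat:1, farmer:1, been:1, need:1, … (4 more, each freq 1)
Hapax (freq=1): after, as, ask, because, been, boat, cold, count, farmer, garden, glass, green, king, need, often, tall, village, watch, would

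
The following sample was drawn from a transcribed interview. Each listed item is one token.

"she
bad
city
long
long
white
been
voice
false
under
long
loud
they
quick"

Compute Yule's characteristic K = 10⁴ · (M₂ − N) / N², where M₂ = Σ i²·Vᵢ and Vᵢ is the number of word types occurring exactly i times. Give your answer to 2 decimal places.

306.12

Frequencies: long:3, she:1, bad:1, city:1, white:1, been:1, voice:1, false:1, under:1, loud:1, they:1, quick:1
N = 14. Frequency spectrum: V_1=11, V_3=1
M₂ = 1²·11 + 3²·1 = 20
K = 10000 × (20 − 14) / 14² = 306.12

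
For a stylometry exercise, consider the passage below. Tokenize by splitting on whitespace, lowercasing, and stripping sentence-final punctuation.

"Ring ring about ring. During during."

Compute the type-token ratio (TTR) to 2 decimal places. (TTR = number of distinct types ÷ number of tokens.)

N = 6 tokens, V = 3 types.
TTR = V / N = 3 / 6 = 0.50

0.50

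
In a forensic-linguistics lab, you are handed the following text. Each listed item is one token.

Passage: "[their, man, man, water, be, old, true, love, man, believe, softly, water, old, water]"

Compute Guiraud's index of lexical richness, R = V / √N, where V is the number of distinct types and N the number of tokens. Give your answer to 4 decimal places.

N = 14, V = 9.
√N = 3.741657
R = 9 / 3.741657 = 2.4054

2.4054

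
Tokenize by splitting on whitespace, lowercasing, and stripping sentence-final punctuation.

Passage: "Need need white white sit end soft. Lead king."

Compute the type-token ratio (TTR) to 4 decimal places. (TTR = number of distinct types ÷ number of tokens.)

N = 9 tokens, V = 7 types.
TTR = V / N = 7 / 9 = 0.7778

0.7778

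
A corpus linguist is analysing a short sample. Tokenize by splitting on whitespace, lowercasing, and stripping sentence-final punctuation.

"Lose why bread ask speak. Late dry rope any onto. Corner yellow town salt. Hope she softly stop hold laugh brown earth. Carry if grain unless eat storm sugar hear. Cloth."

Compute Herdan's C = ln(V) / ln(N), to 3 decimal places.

N = 31, V = 31.
ln(V) = 3.433987, ln(N) = 3.433987
C = 3.433987 / 3.433987 = 1.000

1.000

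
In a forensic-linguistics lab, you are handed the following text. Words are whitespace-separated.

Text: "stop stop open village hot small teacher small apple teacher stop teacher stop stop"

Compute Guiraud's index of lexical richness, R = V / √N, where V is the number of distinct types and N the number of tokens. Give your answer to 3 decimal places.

1.871

N = 14, V = 7.
√N = 3.741657
R = 7 / 3.741657 = 1.871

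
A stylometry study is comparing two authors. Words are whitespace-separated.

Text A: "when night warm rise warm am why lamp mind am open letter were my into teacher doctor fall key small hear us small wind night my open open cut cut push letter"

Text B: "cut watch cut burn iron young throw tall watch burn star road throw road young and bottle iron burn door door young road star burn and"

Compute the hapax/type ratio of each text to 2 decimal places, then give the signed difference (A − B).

0.48

A: hapax=15, V=23, ratio=0.65
B: hapax=2, V=12, ratio=0.17
Difference = 0.65 − 0.17 = 0.48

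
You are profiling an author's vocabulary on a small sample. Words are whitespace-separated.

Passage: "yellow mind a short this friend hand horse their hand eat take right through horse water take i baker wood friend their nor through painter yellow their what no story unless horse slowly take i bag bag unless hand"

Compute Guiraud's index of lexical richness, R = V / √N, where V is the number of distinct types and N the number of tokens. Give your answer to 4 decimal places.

4.0032

N = 39, V = 25.
√N = 6.244998
R = 25 / 6.244998 = 4.0032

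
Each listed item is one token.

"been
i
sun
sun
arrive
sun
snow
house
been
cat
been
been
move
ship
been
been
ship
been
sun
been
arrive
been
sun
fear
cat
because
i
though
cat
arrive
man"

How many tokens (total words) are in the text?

31

Tokens: been, i, sun, sun, arrive, sun, snow, house, been, cat, been, been, move, ship, been, been, ship, been, sun, been, arrive, been, sun, fear, cat, because, i, though, cat, arrive, man
N = 31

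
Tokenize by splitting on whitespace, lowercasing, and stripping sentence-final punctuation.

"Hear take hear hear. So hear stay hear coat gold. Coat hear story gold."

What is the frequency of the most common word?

Frequencies: hear:6, coat:2, gold:2, take:1, so:1, stay:1, story:1
Most common: 'hear' with frequency 6.

6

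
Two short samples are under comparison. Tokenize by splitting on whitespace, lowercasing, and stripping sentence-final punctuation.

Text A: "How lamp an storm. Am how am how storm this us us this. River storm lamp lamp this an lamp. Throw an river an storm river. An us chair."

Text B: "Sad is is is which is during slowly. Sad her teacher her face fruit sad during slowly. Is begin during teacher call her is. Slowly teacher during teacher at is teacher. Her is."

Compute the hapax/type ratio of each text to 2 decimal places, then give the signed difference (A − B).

A: hapax=2, V=10, ratio=0.20
B: hapax=6, V=12, ratio=0.50
Difference = 0.20 − 0.50 = -0.30

-0.30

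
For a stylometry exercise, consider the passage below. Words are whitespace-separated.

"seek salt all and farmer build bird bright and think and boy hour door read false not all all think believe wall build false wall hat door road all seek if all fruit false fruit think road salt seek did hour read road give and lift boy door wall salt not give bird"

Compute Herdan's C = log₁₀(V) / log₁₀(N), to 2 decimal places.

N = 53, V = 24.
log₁₀(V) = 1.380211, log₁₀(N) = 1.724276
C = 1.380211 / 1.724276 = 0.80

0.80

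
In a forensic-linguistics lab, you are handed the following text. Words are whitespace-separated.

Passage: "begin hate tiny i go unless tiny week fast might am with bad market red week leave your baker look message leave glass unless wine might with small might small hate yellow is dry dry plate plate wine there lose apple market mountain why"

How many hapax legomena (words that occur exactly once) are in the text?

19

Frequencies: might:3, hate:2, tiny:2, unless:2, week:2, with:2, market:2, leave:2, wine:2, small:2, dry:2, plate:2, begin:1, i:1, go:1, fast:1, am:1, bad:1, red:1, your:1, … (11 more, each freq 1)
Hapax (freq=1): am, apple, bad, baker, begin, fast, glass, go, i, is, look, lose, message, mountain, red, there, why, yellow, your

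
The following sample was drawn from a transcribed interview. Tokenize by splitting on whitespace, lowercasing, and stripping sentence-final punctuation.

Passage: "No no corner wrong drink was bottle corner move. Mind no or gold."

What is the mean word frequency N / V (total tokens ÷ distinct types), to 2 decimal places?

1.30

N = 13 tokens, V = 10 types.
Mean frequency = N / V = 13 / 10 = 1.30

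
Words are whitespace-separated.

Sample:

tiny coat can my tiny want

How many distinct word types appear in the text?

Distinct types: {can, coat, my, tiny, want}
V = 5

5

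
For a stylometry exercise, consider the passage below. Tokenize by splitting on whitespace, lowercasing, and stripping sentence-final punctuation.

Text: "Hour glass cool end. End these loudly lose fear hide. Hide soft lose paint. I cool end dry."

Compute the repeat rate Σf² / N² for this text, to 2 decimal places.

Frequencies: end:3, cool:2, lose:2, hide:2, hour:1, glass:1, these:1, loudly:1, fear:1, soft:1, paint:1, i:1, dry:1
Σf² = 30; N² = 324
Repeat rate = 30 / 324 = 0.09

0.09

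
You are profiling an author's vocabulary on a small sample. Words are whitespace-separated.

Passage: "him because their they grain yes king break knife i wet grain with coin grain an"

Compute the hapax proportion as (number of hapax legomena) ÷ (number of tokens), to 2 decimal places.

Frequencies: grain:3, him:1, because:1, their:1, they:1, yes:1, king:1, break:1, knife:1, i:1, wet:1, with:1, coin:1, an:1
Hapax count = 13; token count = 16.
Ratio = 13 / 16 = 0.81

0.81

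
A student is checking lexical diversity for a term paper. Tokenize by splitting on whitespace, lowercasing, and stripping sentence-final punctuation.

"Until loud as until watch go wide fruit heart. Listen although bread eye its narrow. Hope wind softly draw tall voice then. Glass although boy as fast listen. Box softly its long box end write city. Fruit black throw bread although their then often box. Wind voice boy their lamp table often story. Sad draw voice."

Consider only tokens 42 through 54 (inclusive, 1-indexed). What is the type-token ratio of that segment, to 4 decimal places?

0.8462

Segment tokens 42–54: their, then, often, box, wind, voice, boy, their, lamp, table, often, story, sad
Segment N = 13, segment V = 11.
TTR = 11 / 13 = 0.8462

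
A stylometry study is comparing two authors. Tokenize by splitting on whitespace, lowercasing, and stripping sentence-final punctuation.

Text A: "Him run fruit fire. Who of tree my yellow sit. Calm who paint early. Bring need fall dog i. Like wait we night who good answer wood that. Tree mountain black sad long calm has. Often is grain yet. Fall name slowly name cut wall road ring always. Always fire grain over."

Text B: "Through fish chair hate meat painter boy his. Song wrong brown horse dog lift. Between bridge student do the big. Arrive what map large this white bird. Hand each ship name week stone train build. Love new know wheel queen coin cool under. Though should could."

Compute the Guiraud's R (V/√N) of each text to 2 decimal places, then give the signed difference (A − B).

-0.82

A: V=43, N=52, R=5.96
B: V=46, N=46, R=6.78
Difference = 5.96 − 6.78 = -0.82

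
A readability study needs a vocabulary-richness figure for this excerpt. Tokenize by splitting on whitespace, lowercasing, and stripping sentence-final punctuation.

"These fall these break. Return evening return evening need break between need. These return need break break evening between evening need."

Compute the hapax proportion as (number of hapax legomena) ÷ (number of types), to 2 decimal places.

Frequencies: break:4, evening:4, need:4, these:3, return:3, between:2, fall:1
Hapax count = 1; type count = 7.
Ratio = 1 / 7 = 0.14

0.14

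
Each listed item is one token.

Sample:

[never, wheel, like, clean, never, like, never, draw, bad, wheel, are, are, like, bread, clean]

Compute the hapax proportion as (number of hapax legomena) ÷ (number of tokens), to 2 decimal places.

Frequencies: never:3, like:3, wheel:2, clean:2, are:2, draw:1, bad:1, bread:1
Hapax count = 3; token count = 15.
Ratio = 3 / 15 = 0.20

0.20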